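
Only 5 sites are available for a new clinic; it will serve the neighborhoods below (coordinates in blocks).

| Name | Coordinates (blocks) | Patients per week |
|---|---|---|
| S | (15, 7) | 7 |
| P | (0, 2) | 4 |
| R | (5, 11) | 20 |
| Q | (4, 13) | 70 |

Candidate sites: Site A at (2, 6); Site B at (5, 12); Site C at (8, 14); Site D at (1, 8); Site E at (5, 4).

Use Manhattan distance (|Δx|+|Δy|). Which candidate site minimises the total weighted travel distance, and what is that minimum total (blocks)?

Total weighted distance at each candidate:
  Site A (2, 6): total = 912
  Site B (5, 12): total = 325
  Site C (8, 14): total = 648
  Site D (1, 8): total = 833
  Site E (5, 4): total = 959
Minimum is at Site B with total 325 blocks.

Site B, total 325 blocks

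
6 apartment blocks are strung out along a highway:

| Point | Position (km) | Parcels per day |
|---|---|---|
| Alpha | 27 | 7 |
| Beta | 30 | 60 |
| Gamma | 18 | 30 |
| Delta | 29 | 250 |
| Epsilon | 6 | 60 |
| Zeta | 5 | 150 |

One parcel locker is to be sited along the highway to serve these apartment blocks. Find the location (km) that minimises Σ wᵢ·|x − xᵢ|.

x = 29

For a sum of weighted absolute distances on a line, the optimum is the weighted median (not the mean). Total weight W = 557; half-weight = 278.5.
Sort by position and accumulate weight:
  km 5 (Zeta, w=150) → cum 150
  km 6 (Epsilon, w=60) → cum 210
  km 18 (Gamma, w=30) → cum 240
  km 27 (Alpha, w=7) → cum 247
  km 29 (Delta, w=250) → cum 497  ≥ 278.5 → median here
  km 30 (Beta, w=60) → cum 557
Optimal location: km 29.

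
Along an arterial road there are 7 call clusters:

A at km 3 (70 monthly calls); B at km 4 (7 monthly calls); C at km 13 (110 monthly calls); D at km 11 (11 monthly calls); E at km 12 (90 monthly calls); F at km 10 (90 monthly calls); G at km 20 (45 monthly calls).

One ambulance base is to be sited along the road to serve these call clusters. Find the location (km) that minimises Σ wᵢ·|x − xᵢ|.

x = 12

For a sum of weighted absolute distances on a line, the optimum is the weighted median (not the mean). Total weight W = 423; half-weight = 211.5.
Sort by position and accumulate weight:
  km 3 (A, w=70) → cum 70
  km 4 (B, w=7) → cum 77
  km 10 (F, w=90) → cum 167
  km 11 (D, w=11) → cum 178
  km 12 (E, w=90) → cum 268  ≥ 211.5 → median here
  km 13 (C, w=110) → cum 378
  km 20 (G, w=45) → cum 423
Optimal location: km 12.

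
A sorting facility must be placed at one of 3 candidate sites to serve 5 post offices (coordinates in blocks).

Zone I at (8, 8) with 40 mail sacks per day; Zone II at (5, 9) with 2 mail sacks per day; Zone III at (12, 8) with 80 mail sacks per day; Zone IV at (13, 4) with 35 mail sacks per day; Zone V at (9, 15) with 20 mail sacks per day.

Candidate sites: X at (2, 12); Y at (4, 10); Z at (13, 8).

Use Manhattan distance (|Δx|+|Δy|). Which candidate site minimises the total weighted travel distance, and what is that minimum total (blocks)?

Total weighted distance at each candidate:
  X (2, 12): total = 2397
  Y (4, 10): total = 1769
  Z (13, 8): total = 658
Minimum is at Z with total 658 blocks.

Z, total 658 blocks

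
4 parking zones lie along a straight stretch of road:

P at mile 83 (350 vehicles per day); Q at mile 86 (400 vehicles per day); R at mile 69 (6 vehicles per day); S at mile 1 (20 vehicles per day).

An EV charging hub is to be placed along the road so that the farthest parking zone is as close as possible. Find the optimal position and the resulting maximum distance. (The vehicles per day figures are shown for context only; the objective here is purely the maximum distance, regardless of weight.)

The 1-center on a line is the midpoint of the two extreme points: leftmost at 1, rightmost at 86.
Optimal location = (1 + 86)/2 = 43.5; maximum distance = (86 − 1)/2 = 42.5.

location 43.5, max distance 42.5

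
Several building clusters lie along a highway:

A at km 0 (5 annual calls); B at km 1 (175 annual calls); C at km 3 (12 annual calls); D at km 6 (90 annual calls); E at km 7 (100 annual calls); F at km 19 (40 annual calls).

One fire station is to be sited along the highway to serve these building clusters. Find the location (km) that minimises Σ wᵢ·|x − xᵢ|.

For a sum of weighted absolute distances on a line, the optimum is the weighted median (not the mean). Total weight W = 422; half-weight = 211.
Sort by position and accumulate weight:
  km 0 (A, w=5) → cum 5
  km 1 (B, w=175) → cum 180
  km 3 (C, w=12) → cum 192
  km 6 (D, w=90) → cum 282  ≥ 211 → median here
  km 7 (E, w=100) → cum 382
  km 19 (F, w=40) → cum 422
Optimal location: km 6.

x = 6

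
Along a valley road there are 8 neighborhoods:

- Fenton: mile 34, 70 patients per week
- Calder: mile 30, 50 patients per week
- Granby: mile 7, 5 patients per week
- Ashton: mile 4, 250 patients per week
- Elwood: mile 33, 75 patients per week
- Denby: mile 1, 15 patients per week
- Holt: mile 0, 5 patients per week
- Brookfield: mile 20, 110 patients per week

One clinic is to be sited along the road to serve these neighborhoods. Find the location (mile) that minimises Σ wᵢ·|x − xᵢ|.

For a sum of weighted absolute distances on a line, the optimum is the weighted median (not the mean). Total weight W = 580; half-weight = 290.
Sort by position and accumulate weight:
  mile 0 (Holt, w=5) → cum 5
  mile 1 (Denby, w=15) → cum 20
  mile 4 (Ashton, w=250) → cum 270
  mile 7 (Granby, w=5) → cum 275
  mile 20 (Brookfield, w=110) → cum 385  ≥ 290 → median here
  mile 30 (Calder, w=50) → cum 435
  mile 33 (Elwood, w=75) → cum 510
  mile 34 (Fenton, w=70) → cum 580
Optimal location: mile 20.

x = 20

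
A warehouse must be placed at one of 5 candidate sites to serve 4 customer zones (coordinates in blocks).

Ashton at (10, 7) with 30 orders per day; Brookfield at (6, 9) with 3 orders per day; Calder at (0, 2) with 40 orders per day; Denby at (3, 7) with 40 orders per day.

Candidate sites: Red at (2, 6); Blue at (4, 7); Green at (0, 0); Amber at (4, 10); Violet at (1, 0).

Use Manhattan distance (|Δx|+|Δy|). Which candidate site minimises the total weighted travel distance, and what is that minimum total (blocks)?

Total weighted distance at each candidate:
  Red (2, 6): total = 611
  Blue (4, 7): total = 592
  Green (0, 0): total = 1035
  Amber (4, 10): total = 919
  Violet (1, 0): total = 1002
Minimum is at Blue with total 592 blocks.

Blue, total 592 blocks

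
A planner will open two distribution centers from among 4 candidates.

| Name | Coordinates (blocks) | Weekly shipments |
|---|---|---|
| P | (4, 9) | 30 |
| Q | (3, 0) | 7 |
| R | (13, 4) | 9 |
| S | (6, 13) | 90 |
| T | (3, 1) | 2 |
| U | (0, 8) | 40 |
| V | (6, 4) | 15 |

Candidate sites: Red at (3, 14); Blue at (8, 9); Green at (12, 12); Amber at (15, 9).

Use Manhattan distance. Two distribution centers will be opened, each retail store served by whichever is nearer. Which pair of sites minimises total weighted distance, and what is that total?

Evaluate every pair (each demand assigned to the nearer of the two):
  {Red, Blue}: total = 1159
  {Red, Amber}: total = 1282
  {Red, Green}: total = 1300
  {Blue, Amber}: total = 1312
  {Blue, Green}: total = 1330
  {Green, Amber}: total = 2060
Best pair: {Red, Blue} with total 1159.

{Red, Blue}, total 1159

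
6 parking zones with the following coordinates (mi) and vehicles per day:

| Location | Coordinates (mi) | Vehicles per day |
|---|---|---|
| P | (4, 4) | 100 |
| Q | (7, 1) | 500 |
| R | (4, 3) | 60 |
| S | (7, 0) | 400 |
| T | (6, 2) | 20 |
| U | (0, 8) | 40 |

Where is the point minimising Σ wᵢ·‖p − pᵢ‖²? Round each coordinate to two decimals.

(6.30, 1.29)

The minimiser of Σwᵢ‖p−pᵢ‖² is the weighted centroid p* = (Σwᵢpᵢ)/(Σwᵢ).
Σwᵢ = 1120.
Σwᵢxᵢ = 100·4 + 500·7 + 60·4 + 400·7 + 20·6 + 40·0 = 7060.
Σwᵢyᵢ = 100·4 + 500·1 + 60·3 + 400·0 + 20·2 + 40·8 = 1440.
x* = 7060/1120 = 6.30, y* = 1440/1120 = 1.29.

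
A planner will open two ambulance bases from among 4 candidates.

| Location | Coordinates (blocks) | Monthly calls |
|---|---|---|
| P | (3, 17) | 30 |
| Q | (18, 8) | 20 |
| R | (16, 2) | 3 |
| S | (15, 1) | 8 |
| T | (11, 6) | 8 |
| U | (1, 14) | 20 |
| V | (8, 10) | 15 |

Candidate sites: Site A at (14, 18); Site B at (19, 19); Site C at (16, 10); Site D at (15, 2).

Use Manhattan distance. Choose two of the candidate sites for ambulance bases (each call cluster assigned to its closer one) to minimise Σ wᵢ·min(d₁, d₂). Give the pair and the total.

{Site A, Site C}, total 1076

Evaluate every pair (each demand assigned to the nearer of the two):
  {Site A, Site C}: total = 1076
  {Site A, Site D}: total = 1165
  {Site C, Site D}: total = 1255
  {Site B, Site C}: total = 1296
  {Site A, Site B}: total = 1468
  {Site B, Site D}: total = 1480
Best pair: {Site A, Site C} with total 1076.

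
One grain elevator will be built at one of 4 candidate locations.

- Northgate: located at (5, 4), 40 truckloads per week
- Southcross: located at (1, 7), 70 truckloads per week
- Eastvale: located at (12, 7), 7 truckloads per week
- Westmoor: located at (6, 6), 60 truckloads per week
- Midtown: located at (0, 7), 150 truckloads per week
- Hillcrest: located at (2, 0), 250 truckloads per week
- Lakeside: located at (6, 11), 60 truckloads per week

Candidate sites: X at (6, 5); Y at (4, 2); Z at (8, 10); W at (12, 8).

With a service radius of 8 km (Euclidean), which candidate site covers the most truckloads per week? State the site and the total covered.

X, covering 637

Coverage radius r = 8 km; a point is covered iff (Δx)²+(Δy)² ≤ 8² = 64.
  X (6, 5): covers {Northgate, Southcross, Eastvale, Westmoor, Midtown, Hillcrest, Lakeside} → 637
  Y (4, 2): covers {Northgate, Southcross, Westmoor, Midtown, Hillcrest} → 570
  Z (8, 10): covers {Northgate, Southcross, Eastvale, Westmoor, Lakeside} → 237
  W (12, 8): covers {Eastvale, Westmoor, Lakeside} → 127
Maximum coverage at X: 637 truckloads per week.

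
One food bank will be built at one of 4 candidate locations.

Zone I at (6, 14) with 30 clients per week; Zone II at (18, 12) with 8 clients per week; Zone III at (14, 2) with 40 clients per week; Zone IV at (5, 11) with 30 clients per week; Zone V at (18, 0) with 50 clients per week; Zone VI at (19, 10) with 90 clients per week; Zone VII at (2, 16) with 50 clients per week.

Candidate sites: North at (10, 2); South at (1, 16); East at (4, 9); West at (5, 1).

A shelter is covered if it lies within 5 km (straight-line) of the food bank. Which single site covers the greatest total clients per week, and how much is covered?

Coverage radius r = 5 km; a point is covered iff (Δx)²+(Δy)² ≤ 5² = 25.
  North (10, 2): covers {Zone III} → 40
  South (1, 16): covers {Zone VII} → 50
  East (4, 9): covers {Zone IV} → 30
  West (5, 1): covers {none} → 0
Maximum coverage at South: 50 clients per week.

South, covering 50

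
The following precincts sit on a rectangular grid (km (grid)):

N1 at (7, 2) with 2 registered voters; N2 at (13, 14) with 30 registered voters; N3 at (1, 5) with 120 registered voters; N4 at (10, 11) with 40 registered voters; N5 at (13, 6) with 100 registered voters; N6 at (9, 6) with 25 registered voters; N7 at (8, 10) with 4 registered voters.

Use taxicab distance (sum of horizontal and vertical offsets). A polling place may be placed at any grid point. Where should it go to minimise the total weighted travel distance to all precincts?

Manhattan distance separates: Σwᵢ(|x−xᵢ|+|y−yᵢ|) = Σwᵢ|x−xᵢ| + Σwᵢ|y−yᵢ|, so x and y are optimised independently as 1-D weighted medians.
Total weight W = 321; half = 160.5.
x-coordinate, sorted with cumulative weight:
  x=1 (N3, w=120) cum 120
  x=7 (N1, w=2) cum 122
  x=8 (N7, w=4) cum 126
  x=9 (N6, w=25) cum 151
  x=10 (N4, w=40) cum 191  ← median
  x=13 (N2, w=30) cum 221
  x=13 (N5, w=100) cum 321
⇒ x* = 10
y-coordinate, sorted with cumulative weight:
  y=2 (N1, w=2) cum 2
  y=5 (N3, w=120) cum 122
  y=6 (N5, w=100) cum 222  ← median
  y=6 (N6, w=25) cum 247
  y=10 (N7, w=4) cum 251
  y=11 (N4, w=40) cum 291
  y=14 (N2, w=30) cum 321
⇒ y* = 6

(10, 6)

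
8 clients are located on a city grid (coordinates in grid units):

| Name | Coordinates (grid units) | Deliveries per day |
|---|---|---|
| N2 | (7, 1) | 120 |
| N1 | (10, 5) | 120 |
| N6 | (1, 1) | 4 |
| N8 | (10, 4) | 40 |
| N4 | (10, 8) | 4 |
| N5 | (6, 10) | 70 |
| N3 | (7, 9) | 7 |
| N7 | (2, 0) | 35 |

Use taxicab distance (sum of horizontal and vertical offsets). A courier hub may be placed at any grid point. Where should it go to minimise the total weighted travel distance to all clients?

(7, 5)

Manhattan distance separates: Σwᵢ(|x−xᵢ|+|y−yᵢ|) = Σwᵢ|x−xᵢ| + Σwᵢ|y−yᵢ|, so x and y are optimised independently as 1-D weighted medians.
Total weight W = 400; half = 200.
x-coordinate, sorted with cumulative weight:
  x=1 (N6, w=4) cum 4
  x=2 (N7, w=35) cum 39
  x=6 (N5, w=70) cum 109
  x=7 (N2, w=120) cum 229  ← median
  x=7 (N3, w=7) cum 236
  x=10 (N1, w=120) cum 356
  x=10 (N8, w=40) cum 396
  x=10 (N4, w=4) cum 400
⇒ x* = 7
y-coordinate, sorted with cumulative weight:
  y=0 (N7, w=35) cum 35
  y=1 (N2, w=120) cum 155
  y=1 (N6, w=4) cum 159
  y=4 (N8, w=40) cum 199
  y=5 (N1, w=120) cum 319  ← median
  y=8 (N4, w=4) cum 323
  y=9 (N3, w=7) cum 330
  y=10 (N5, w=70) cum 400
⇒ y* = 5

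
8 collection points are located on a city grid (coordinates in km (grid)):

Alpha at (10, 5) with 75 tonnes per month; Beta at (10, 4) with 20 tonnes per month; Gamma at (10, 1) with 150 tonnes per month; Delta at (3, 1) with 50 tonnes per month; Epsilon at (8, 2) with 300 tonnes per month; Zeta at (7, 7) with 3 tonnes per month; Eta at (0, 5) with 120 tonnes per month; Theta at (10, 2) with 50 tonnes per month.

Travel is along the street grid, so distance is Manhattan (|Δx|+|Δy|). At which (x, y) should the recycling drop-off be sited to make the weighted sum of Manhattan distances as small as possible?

Manhattan distance separates: Σwᵢ(|x−xᵢ|+|y−yᵢ|) = Σwᵢ|x−xᵢ| + Σwᵢ|y−yᵢ|, so x and y are optimised independently as 1-D weighted medians.
Total weight W = 768; half = 384.
x-coordinate, sorted with cumulative weight:
  x=0 (Eta, w=120) cum 120
  x=3 (Delta, w=50) cum 170
  x=7 (Zeta, w=3) cum 173
  x=8 (Epsilon, w=300) cum 473  ← median
  x=10 (Alpha, w=75) cum 548
  x=10 (Beta, w=20) cum 568
  x=10 (Gamma, w=150) cum 718
  x=10 (Theta, w=50) cum 768
⇒ x* = 8
y-coordinate, sorted with cumulative weight:
  y=1 (Gamma, w=150) cum 150
  y=1 (Delta, w=50) cum 200
  y=2 (Epsilon, w=300) cum 500  ← median
  y=2 (Theta, w=50) cum 550
  y=4 (Beta, w=20) cum 570
  y=5 (Alpha, w=75) cum 645
  y=5 (Eta, w=120) cum 765
  y=7 (Zeta, w=3) cum 768
⇒ y* = 2

(8, 2)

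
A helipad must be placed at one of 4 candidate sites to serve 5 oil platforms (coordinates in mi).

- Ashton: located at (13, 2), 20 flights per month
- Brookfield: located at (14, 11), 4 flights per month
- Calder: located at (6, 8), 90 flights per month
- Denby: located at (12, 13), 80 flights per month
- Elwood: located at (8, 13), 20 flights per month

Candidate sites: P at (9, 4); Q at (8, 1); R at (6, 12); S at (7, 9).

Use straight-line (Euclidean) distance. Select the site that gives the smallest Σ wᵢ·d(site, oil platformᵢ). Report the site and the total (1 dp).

S, total 935.5 mi

Total weighted distance at each candidate:
  P (9, 4): total = 1513.9
  Q (8, 1): total = 2055.8
  R (6, 12): total = 1167.7
  S (7, 9): total = 935.5
Minimum is at S with total 935.5 mi.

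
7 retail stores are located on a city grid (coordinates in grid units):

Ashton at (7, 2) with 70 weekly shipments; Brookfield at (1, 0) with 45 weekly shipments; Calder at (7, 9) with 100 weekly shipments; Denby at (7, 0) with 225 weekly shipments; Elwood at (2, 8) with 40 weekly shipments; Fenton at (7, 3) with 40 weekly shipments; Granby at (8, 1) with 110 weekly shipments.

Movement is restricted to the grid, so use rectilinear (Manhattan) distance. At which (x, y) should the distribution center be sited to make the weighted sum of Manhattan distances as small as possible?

Manhattan distance separates: Σwᵢ(|x−xᵢ|+|y−yᵢ|) = Σwᵢ|x−xᵢ| + Σwᵢ|y−yᵢ|, so x and y are optimised independently as 1-D weighted medians.
Total weight W = 630; half = 315.
x-coordinate, sorted with cumulative weight:
  x=1 (Brookfield, w=45) cum 45
  x=2 (Elwood, w=40) cum 85
  x=7 (Ashton, w=70) cum 155
  x=7 (Calder, w=100) cum 255
  x=7 (Denby, w=225) cum 480  ← median
  x=7 (Fenton, w=40) cum 520
  x=8 (Granby, w=110) cum 630
⇒ x* = 7
y-coordinate, sorted with cumulative weight:
  y=0 (Brookfield, w=45) cum 45
  y=0 (Denby, w=225) cum 270
  y=1 (Granby, w=110) cum 380  ← median
  y=2 (Ashton, w=70) cum 450
  y=3 (Fenton, w=40) cum 490
  y=8 (Elwood, w=40) cum 530
  y=9 (Calder, w=100) cum 630
⇒ y* = 1

(7, 1)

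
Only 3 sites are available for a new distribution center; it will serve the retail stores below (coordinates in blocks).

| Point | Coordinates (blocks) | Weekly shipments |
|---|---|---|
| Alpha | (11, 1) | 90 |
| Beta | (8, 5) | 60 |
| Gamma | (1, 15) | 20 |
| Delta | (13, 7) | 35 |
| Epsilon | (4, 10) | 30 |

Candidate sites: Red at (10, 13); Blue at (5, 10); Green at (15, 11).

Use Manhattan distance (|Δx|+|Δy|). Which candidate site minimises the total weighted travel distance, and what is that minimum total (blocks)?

Blue, total 2425 blocks

Total weighted distance at each candidate:
  Red (10, 13): total = 2575
  Blue (5, 10): total = 2425
  Green (15, 11): total = 2970
Minimum is at Blue with total 2425 blocks.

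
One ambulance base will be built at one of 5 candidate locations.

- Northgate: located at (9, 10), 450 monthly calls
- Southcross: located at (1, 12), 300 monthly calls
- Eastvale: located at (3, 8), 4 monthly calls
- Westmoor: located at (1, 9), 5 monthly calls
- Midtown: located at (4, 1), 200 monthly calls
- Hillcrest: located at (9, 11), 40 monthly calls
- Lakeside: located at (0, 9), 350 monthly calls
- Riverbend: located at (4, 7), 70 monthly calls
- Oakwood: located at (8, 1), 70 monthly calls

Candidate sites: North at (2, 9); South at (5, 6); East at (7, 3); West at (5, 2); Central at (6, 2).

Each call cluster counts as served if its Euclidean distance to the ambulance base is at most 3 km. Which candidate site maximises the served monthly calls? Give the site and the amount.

North, covering 429

Coverage radius r = 3 km; a point is covered iff (Δx)²+(Δy)² ≤ 3² = 9.
  North (2, 9): covers {Eastvale, Westmoor, Lakeside, Riverbend} → 429
  South (5, 6): covers {Eastvale, Riverbend} → 74
  East (7, 3): covers {Oakwood} → 70
  West (5, 2): covers {Midtown} → 200
  Central (6, 2): covers {Midtown, Oakwood} → 270
Maximum coverage at North: 429 monthly calls.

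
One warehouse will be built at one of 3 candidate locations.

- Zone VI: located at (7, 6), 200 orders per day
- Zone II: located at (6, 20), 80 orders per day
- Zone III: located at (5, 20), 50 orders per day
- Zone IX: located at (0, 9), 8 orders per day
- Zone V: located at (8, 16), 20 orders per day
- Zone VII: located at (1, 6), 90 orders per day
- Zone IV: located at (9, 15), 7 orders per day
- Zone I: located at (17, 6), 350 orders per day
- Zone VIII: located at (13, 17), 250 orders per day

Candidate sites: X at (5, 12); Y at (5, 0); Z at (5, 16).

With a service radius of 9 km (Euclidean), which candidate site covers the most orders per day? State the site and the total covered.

Coverage radius r = 9 km; a point is covered iff (Δx)²+(Δy)² ≤ 9² = 81.
  X (5, 12): covers {Zone VI, Zone II, Zone III, Zone IX, Zone V, Zone VII, Zone IV} → 455
  Y (5, 0): covers {Zone VI, Zone VII} → 290
  Z (5, 16): covers {Zone II, Zone III, Zone IX, Zone V, Zone IV, Zone VIII} → 415
Maximum coverage at X: 455 orders per day.

X, covering 455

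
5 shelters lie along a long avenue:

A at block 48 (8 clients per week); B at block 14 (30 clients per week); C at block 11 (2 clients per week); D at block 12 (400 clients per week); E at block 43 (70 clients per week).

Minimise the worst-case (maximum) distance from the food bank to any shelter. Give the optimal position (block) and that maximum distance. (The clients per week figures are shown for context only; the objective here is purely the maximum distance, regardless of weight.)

location 29.5, max distance 18.5

The 1-center on a line is the midpoint of the two extreme points: leftmost at 11, rightmost at 48.
Optimal location = (11 + 48)/2 = 29.5; maximum distance = (48 − 11)/2 = 18.5.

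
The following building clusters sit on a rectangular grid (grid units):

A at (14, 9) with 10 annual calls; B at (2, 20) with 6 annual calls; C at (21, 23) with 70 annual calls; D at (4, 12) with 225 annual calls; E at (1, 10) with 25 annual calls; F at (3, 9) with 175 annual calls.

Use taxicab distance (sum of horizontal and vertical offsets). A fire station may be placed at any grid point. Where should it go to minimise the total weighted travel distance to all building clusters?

Manhattan distance separates: Σwᵢ(|x−xᵢ|+|y−yᵢ|) = Σwᵢ|x−xᵢ| + Σwᵢ|y−yᵢ|, so x and y are optimised independently as 1-D weighted medians.
Total weight W = 511; half = 255.5.
x-coordinate, sorted with cumulative weight:
  x=1 (E, w=25) cum 25
  x=2 (B, w=6) cum 31
  x=3 (F, w=175) cum 206
  x=4 (D, w=225) cum 431  ← median
  x=14 (A, w=10) cum 441
  x=21 (C, w=70) cum 511
⇒ x* = 4
y-coordinate, sorted with cumulative weight:
  y=9 (A, w=10) cum 10
  y=9 (F, w=175) cum 185
  y=10 (E, w=25) cum 210
  y=12 (D, w=225) cum 435  ← median
  y=20 (B, w=6) cum 441
  y=23 (C, w=70) cum 511
⇒ y* = 12

(4, 12)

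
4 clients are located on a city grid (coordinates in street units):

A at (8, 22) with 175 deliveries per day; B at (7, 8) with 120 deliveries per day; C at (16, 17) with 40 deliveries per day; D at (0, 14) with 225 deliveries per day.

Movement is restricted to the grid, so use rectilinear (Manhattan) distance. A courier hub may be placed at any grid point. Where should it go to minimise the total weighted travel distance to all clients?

Manhattan distance separates: Σwᵢ(|x−xᵢ|+|y−yᵢ|) = Σwᵢ|x−xᵢ| + Σwᵢ|y−yᵢ|, so x and y are optimised independently as 1-D weighted medians.
Total weight W = 560; half = 280.
x-coordinate, sorted with cumulative weight:
  x=0 (D, w=225) cum 225
  x=7 (B, w=120) cum 345  ← median
  x=8 (A, w=175) cum 520
  x=16 (C, w=40) cum 560
⇒ x* = 7
y-coordinate, sorted with cumulative weight:
  y=8 (B, w=120) cum 120
  y=14 (D, w=225) cum 345  ← median
  y=17 (C, w=40) cum 385
  y=22 (A, w=175) cum 560
⇒ y* = 14

(7, 14)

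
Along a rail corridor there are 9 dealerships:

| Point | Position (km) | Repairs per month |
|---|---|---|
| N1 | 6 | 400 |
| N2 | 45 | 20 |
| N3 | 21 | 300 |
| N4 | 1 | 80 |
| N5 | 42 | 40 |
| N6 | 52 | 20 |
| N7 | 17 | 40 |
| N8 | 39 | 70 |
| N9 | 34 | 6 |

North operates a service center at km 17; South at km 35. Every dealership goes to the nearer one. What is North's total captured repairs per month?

The indifferent point is the midpoint (17+35)/2 = 26; dealerships left of it (closer to North at 17) go to North, those right go to South.
  N4 at 1 (w=80) → North
  N1 at 6 (w=400) → North
  N7 at 17 (w=40) → North
  N3 at 21 (w=300) → North
  N9 at 34 (w=6) → South
  N8 at 39 (w=70) → South
  N5 at 42 (w=40) → South
  N2 at 45 (w=20) → South
  N6 at 52 (w=20) → South
North captures 820; South captures 156.

820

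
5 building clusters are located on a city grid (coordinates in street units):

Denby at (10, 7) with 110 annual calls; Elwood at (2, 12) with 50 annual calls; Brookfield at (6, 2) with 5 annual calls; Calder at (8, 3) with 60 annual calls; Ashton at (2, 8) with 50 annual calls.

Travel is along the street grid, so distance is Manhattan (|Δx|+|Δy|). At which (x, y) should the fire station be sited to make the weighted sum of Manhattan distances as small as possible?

Manhattan distance separates: Σwᵢ(|x−xᵢ|+|y−yᵢ|) = Σwᵢ|x−xᵢ| + Σwᵢ|y−yᵢ|, so x and y are optimised independently as 1-D weighted medians.
Total weight W = 275; half = 137.5.
x-coordinate, sorted with cumulative weight:
  x=2 (Elwood, w=50) cum 50
  x=2 (Ashton, w=50) cum 100
  x=6 (Brookfield, w=5) cum 105
  x=8 (Calder, w=60) cum 165  ← median
  x=10 (Denby, w=110) cum 275
⇒ x* = 8
y-coordinate, sorted with cumulative weight:
  y=2 (Brookfield, w=5) cum 5
  y=3 (Calder, w=60) cum 65
  y=7 (Denby, w=110) cum 175  ← median
  y=8 (Ashton, w=50) cum 225
  y=12 (Elwood, w=50) cum 275
⇒ y* = 7

(8, 7)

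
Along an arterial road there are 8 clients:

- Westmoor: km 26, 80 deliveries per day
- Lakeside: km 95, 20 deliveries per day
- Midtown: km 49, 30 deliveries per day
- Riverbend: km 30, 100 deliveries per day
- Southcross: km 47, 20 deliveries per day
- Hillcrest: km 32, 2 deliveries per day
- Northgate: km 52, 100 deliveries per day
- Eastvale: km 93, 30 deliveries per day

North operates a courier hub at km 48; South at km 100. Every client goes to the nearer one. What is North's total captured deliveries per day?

332

The indifferent point is the midpoint (48+100)/2 = 74; clients left of it (closer to North at 48) go to North, those right go to South.
  Westmoor at 26 (w=80) → North
  Riverbend at 30 (w=100) → North
  Hillcrest at 32 (w=2) → North
  Southcross at 47 (w=20) → North
  Midtown at 49 (w=30) → North
  Northgate at 52 (w=100) → North
  Eastvale at 93 (w=30) → South
  Lakeside at 95 (w=20) → South
North captures 332; South captures 50.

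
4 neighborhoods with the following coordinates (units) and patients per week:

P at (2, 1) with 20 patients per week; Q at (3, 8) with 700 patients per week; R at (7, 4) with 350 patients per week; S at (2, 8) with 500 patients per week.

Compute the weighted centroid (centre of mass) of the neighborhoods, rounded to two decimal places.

(3.56, 7.02)

The minimiser of Σwᵢ‖p−pᵢ‖² is the weighted centroid p* = (Σwᵢpᵢ)/(Σwᵢ).
Σwᵢ = 1570.
Σwᵢxᵢ = 20·2 + 700·3 + 350·7 + 500·2 = 5590.
Σwᵢyᵢ = 20·1 + 700·8 + 350·4 + 500·8 = 11020.
x* = 5590/1570 = 3.56, y* = 11020/1570 = 7.02.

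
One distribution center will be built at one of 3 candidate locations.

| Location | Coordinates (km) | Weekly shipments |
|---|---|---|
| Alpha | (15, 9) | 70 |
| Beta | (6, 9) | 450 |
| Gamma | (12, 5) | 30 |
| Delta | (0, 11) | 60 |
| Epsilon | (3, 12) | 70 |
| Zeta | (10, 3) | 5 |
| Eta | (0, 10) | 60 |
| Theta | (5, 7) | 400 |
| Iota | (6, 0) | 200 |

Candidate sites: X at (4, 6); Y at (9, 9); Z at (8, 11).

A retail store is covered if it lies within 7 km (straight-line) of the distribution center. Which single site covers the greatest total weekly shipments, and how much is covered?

Coverage radius r = 7 km; a point is covered iff (Δx)²+(Δy)² ≤ 7² = 49.
  X (4, 6): covers {Beta, Delta, Epsilon, Zeta, Eta, Theta, Iota} → 1245
  Y (9, 9): covers {Alpha, Beta, Gamma, Epsilon, Zeta, Theta} → 1025
  Z (8, 11): covers {Beta, Epsilon, Theta} → 920
Maximum coverage at X: 1245 weekly shipments.

X, covering 1245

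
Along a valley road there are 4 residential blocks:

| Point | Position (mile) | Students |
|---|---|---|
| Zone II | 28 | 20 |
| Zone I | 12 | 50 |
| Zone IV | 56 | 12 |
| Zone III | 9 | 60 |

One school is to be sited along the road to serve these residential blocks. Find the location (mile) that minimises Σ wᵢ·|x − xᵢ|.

x = 12

For a sum of weighted absolute distances on a line, the optimum is the weighted median (not the mean). Total weight W = 142; half-weight = 71.
Sort by position and accumulate weight:
  mile 9 (Zone III, w=60) → cum 60
  mile 12 (Zone I, w=50) → cum 110  ≥ 71 → median here
  mile 28 (Zone II, w=20) → cum 130
  mile 56 (Zone IV, w=12) → cum 142
Optimal location: mile 12.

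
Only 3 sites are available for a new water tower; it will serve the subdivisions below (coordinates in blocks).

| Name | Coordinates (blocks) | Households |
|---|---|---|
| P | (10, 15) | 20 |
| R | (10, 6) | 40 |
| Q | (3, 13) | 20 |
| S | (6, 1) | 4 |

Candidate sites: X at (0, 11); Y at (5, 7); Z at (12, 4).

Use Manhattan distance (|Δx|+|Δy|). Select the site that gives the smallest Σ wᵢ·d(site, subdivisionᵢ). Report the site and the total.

Y, total 688 blocks

Total weighted distance at each candidate:
  X (0, 11): total = 1044
  Y (5, 7): total = 688
  Z (12, 4): total = 816
Minimum is at Y with total 688 blocks.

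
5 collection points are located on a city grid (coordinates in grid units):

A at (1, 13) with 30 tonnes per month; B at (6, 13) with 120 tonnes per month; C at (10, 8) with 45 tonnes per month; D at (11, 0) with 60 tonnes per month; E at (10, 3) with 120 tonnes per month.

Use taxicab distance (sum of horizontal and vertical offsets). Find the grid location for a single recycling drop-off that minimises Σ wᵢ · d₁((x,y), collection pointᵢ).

(10, 8)

Manhattan distance separates: Σwᵢ(|x−xᵢ|+|y−yᵢ|) = Σwᵢ|x−xᵢ| + Σwᵢ|y−yᵢ|, so x and y are optimised independently as 1-D weighted medians.
Total weight W = 375; half = 187.5.
x-coordinate, sorted with cumulative weight:
  x=1 (A, w=30) cum 30
  x=6 (B, w=120) cum 150
  x=10 (C, w=45) cum 195  ← median
  x=10 (E, w=120) cum 315
  x=11 (D, w=60) cum 375
⇒ x* = 10
y-coordinate, sorted with cumulative weight:
  y=0 (D, w=60) cum 60
  y=3 (E, w=120) cum 180
  y=8 (C, w=45) cum 225  ← median
  y=13 (A, w=30) cum 255
  y=13 (B, w=120) cum 375
⇒ y* = 8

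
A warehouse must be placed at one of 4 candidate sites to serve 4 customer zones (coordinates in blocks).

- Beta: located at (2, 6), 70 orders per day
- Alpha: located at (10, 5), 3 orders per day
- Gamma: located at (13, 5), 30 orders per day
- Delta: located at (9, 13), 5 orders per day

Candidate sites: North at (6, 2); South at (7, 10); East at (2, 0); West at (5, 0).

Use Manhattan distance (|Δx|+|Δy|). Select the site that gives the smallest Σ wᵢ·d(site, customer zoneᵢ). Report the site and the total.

North, total 951 blocks

Total weighted distance at each candidate:
  North (6, 2): total = 951
  South (7, 10): total = 1009
  East (2, 0): total = 1039
  West (5, 0): total = 1135
Minimum is at North with total 951 blocks.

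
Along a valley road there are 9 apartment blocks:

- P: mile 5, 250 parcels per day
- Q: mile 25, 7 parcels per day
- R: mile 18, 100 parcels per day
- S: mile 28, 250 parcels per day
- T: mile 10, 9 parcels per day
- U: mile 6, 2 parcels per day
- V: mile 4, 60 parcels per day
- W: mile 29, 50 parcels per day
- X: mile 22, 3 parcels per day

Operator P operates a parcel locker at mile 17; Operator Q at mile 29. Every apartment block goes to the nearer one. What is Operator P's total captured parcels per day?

The indifferent point is the midpoint (17+29)/2 = 23; apartment blocks left of it (closer to Operator P at 17) go to Operator P, those right go to Operator Q.
  V at 4 (w=60) → Operator P
  P at 5 (w=250) → Operator P
  U at 6 (w=2) → Operator P
  T at 10 (w=9) → Operator P
  R at 18 (w=100) → Operator P
  X at 22 (w=3) → Operator P
  Q at 25 (w=7) → Operator Q
  S at 28 (w=250) → Operator Q
  W at 29 (w=50) → Operator Q
Operator P captures 424; Operator Q captures 307.

424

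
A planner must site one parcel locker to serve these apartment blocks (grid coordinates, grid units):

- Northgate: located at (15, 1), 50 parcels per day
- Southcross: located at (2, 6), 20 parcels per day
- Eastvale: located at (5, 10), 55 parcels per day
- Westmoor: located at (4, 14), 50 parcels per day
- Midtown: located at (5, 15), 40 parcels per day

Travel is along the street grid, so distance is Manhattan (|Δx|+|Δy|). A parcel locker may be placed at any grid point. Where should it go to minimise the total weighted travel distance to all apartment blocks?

Manhattan distance separates: Σwᵢ(|x−xᵢ|+|y−yᵢ|) = Σwᵢ|x−xᵢ| + Σwᵢ|y−yᵢ|, so x and y are optimised independently as 1-D weighted medians.
Total weight W = 215; half = 107.5.
x-coordinate, sorted with cumulative weight:
  x=2 (Southcross, w=20) cum 20
  x=4 (Westmoor, w=50) cum 70
  x=5 (Eastvale, w=55) cum 125  ← median
  x=5 (Midtown, w=40) cum 165
  x=15 (Northgate, w=50) cum 215
⇒ x* = 5
y-coordinate, sorted with cumulative weight:
  y=1 (Northgate, w=50) cum 50
  y=6 (Southcross, w=20) cum 70
  y=10 (Eastvale, w=55) cum 125  ← median
  y=14 (Westmoor, w=50) cum 175
  y=15 (Midtown, w=40) cum 215
⇒ y* = 10

(5, 10)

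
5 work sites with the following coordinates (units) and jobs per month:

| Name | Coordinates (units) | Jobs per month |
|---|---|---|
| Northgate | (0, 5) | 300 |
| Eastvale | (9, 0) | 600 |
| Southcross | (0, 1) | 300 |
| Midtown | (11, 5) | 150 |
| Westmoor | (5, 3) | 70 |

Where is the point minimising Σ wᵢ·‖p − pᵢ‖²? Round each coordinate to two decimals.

The minimiser of Σwᵢ‖p−pᵢ‖² is the weighted centroid p* = (Σwᵢpᵢ)/(Σwᵢ).
Σwᵢ = 1420.
Σwᵢxᵢ = 300·0 + 600·9 + 300·0 + 150·11 + 70·5 = 7400.
Σwᵢyᵢ = 300·5 + 600·0 + 300·1 + 150·5 + 70·3 = 2760.
x* = 7400/1420 = 5.21, y* = 2760/1420 = 1.94.

(5.21, 1.94)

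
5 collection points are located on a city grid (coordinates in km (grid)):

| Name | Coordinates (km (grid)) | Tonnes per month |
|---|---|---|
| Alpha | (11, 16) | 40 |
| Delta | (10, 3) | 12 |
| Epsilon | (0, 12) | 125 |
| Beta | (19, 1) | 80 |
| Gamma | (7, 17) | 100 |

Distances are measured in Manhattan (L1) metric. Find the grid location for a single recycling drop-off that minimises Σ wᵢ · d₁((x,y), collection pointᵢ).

Manhattan distance separates: Σwᵢ(|x−xᵢ|+|y−yᵢ|) = Σwᵢ|x−xᵢ| + Σwᵢ|y−yᵢ|, so x and y are optimised independently as 1-D weighted medians.
Total weight W = 357; half = 178.5.
x-coordinate, sorted with cumulative weight:
  x=0 (Epsilon, w=125) cum 125
  x=7 (Gamma, w=100) cum 225  ← median
  x=10 (Delta, w=12) cum 237
  x=11 (Alpha, w=40) cum 277
  x=19 (Beta, w=80) cum 357
⇒ x* = 7
y-coordinate, sorted with cumulative weight:
  y=1 (Beta, w=80) cum 80
  y=3 (Delta, w=12) cum 92
  y=12 (Epsilon, w=125) cum 217  ← median
  y=16 (Alpha, w=40) cum 257
  y=17 (Gamma, w=100) cum 357
⇒ y* = 12

(7, 12)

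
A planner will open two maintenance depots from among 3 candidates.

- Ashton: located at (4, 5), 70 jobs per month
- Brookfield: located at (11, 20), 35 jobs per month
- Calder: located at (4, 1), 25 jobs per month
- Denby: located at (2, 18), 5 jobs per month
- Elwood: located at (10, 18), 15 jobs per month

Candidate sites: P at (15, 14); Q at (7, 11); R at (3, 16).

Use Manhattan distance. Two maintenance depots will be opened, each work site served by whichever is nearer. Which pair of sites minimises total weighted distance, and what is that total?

Evaluate every pair (each demand assigned to the nearer of the two):
  {P, Q}: total = 1500
  {Q, R}: total = 1525
  {P, R}: total = 1740
Best pair: {P, Q} with total 1500.

{P, Q}, total 1500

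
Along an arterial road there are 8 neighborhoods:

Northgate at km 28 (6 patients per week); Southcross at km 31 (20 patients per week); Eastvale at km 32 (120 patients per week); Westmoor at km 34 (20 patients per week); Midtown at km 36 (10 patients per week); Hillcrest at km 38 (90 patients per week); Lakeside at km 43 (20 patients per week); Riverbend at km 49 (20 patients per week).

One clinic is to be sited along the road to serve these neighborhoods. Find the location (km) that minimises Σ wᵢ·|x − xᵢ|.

For a sum of weighted absolute distances on a line, the optimum is the weighted median (not the mean). Total weight W = 306; half-weight = 153.
Sort by position and accumulate weight:
  km 28 (Northgate, w=6) → cum 6
  km 31 (Southcross, w=20) → cum 26
  km 32 (Eastvale, w=120) → cum 146
  km 34 (Westmoor, w=20) → cum 166  ≥ 153 → median here
  km 36 (Midtown, w=10) → cum 176
  km 38 (Hillcrest, w=90) → cum 266
  km 43 (Lakeside, w=20) → cum 286
  km 49 (Riverbend, w=20) → cum 306
Optimal location: km 34.

x = 34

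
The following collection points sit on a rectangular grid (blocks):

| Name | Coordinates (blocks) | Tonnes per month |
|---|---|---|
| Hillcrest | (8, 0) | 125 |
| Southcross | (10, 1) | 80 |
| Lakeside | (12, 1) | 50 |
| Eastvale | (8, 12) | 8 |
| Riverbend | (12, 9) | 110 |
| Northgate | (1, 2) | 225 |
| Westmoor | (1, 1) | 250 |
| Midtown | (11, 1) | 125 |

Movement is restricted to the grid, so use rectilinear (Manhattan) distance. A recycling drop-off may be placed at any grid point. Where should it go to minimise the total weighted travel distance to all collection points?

Manhattan distance separates: Σwᵢ(|x−xᵢ|+|y−yᵢ|) = Σwᵢ|x−xᵢ| + Σwᵢ|y−yᵢ|, so x and y are optimised independently as 1-D weighted medians.
Total weight W = 973; half = 486.5.
x-coordinate, sorted with cumulative weight:
  x=1 (Northgate, w=225) cum 225
  x=1 (Westmoor, w=250) cum 475
  x=8 (Hillcrest, w=125) cum 600  ← median
  x=8 (Eastvale, w=8) cum 608
  x=10 (Southcross, w=80) cum 688
  x=11 (Midtown, w=125) cum 813
  x=12 (Lakeside, w=50) cum 863
  x=12 (Riverbend, w=110) cum 973
⇒ x* = 8
y-coordinate, sorted with cumulative weight:
  y=0 (Hillcrest, w=125) cum 125
  y=1 (Southcross, w=80) cum 205
  y=1 (Lakeside, w=50) cum 255
  y=1 (Westmoor, w=250) cum 505  ← median
  y=1 (Midtown, w=125) cum 630
  y=2 (Northgate, w=225) cum 855
  y=9 (Riverbend, w=110) cum 965
  y=12 (Eastvale, w=8) cum 973
⇒ y* = 1

(8, 1)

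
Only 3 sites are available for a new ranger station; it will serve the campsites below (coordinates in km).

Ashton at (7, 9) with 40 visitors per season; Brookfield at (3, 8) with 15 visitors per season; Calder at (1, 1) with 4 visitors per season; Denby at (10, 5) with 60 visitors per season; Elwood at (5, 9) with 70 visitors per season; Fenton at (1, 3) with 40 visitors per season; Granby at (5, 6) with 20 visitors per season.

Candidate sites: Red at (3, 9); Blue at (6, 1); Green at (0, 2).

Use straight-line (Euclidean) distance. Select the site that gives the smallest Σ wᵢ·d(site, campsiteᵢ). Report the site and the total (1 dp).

Total weighted distance at each candidate:
  Red (3, 9): total = 1156.8
  Blue (6, 1): total = 1677.9
  Green (0, 2): total = 1915.5
Minimum is at Red with total 1156.8 km.

Red, total 1156.8 km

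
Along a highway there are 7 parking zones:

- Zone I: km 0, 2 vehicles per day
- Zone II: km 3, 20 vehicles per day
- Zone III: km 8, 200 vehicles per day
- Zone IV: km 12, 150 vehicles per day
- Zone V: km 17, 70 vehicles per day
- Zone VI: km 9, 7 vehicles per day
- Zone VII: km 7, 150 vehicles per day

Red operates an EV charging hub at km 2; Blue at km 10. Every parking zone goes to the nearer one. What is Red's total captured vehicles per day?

22

The indifferent point is the midpoint (2+10)/2 = 6; parking zones left of it (closer to Red at 2) go to Red, those right go to Blue.
  Zone I at 0 (w=2) → Red
  Zone II at 3 (w=20) → Red
  Zone VII at 7 (w=150) → Blue
  Zone III at 8 (w=200) → Blue
  Zone VI at 9 (w=7) → Blue
  Zone IV at 12 (w=150) → Blue
  Zone V at 17 (w=70) → Blue
Red captures 22; Blue captures 577.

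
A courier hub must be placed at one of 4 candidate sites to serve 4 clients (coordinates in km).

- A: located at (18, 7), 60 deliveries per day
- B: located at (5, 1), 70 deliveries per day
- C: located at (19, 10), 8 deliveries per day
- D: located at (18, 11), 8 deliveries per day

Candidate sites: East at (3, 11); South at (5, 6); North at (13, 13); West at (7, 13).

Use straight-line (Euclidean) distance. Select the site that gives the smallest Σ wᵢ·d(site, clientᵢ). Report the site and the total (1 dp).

South, total 1360.2 km

Total weighted distance at each candidate:
  East (3, 11): total = 1893.6
  South (5, 6): total = 1360.2
  North (13, 13): total = 1574.9
  West (7, 13): total = 1791.8
Minimum is at South with total 1360.2 km.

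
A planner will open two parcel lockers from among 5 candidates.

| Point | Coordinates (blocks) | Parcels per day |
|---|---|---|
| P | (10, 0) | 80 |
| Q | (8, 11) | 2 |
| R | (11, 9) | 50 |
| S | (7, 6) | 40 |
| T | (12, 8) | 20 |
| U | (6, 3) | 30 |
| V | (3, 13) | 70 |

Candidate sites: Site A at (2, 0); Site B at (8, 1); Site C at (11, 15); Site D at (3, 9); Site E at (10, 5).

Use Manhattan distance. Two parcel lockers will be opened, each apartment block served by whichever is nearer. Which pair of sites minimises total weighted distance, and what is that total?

Evaluate every pair (each demand assigned to the nearer of the two):
  {Site D, Site E}: total = 1384
  {Site B, Site D}: total = 1494
  {Site B, Site C}: total = 1774
  {Site C, Site E}: total = 1804
  {Site B, Site E}: total = 1936
  {Site A, Site D}: total = 2024
  {Site A, Site E}: total = 2086
  {Site A, Site B}: total = 2370
  {Site A, Site C}: total = 2464
  {Site C, Site D}: total = 2584
Best pair: {Site D, Site E} with total 1384.

{Site D, Site E}, total 1384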